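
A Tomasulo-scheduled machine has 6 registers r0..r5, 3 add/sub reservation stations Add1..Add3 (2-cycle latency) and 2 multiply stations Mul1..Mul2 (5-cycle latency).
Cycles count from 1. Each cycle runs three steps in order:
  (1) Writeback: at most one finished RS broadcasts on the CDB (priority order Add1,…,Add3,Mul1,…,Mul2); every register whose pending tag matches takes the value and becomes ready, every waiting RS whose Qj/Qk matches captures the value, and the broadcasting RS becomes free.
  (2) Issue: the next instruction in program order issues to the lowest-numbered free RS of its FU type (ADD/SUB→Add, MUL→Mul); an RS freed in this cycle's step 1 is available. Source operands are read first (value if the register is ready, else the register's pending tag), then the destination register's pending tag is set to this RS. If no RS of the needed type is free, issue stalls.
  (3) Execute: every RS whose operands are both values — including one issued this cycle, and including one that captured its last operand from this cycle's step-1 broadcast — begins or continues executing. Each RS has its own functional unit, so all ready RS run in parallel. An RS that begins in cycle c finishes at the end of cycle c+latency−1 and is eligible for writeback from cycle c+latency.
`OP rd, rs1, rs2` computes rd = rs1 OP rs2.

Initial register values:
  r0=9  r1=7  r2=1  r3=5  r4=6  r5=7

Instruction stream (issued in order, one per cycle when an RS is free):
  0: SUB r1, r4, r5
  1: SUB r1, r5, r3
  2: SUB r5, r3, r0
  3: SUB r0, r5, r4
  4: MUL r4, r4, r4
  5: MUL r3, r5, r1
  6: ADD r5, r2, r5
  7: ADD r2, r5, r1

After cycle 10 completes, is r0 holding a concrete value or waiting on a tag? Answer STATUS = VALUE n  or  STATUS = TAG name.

c1: issue SUB r1<-Add1 | r0:9,r1:Add1,r2:1,r3:5,r4:6,r5:7
c2: issue SUB r1<-Add2 | r0:9,r1:Add2,r2:1,r3:5,r4:6,r5:7
c3: CDB Add1=-1; issue SUB r5<-Add1 | r0:9,r1:Add2,r2:1,r3:5,r4:6,r5:Add1
c4: CDB Add2=2; issue SUB r0<-Add2 | r0:Add2,r1:2,r2:1,r3:5,r4:6,r5:Add1
c5: CDB Add1=-4; issue MUL r4<-Mul1 | r0:Add2,r1:2,r2:1,r3:5,r4:Mul1,r5:-4
c6: issue MUL r3<-Mul2 | r0:Add2,r1:2,r2:1,r3:Mul2,r4:Mul1,r5:-4
c7: CDB Add2=-10; issue ADD r5<-Add1 | r0:-10,r1:2,r2:1,r3:Mul2,r4:Mul1,r5:Add1
c8: issue ADD r2<-Add2 | r0:-10,r1:2,r2:Add2,r3:Mul2,r4:Mul1,r5:Add1
c9: CDB Add1=-3 | r0:-10,r1:2,r2:Add2,r3:Mul2,r4:Mul1,r5:-3
c10: CDB Mul1=36 | r0:-10,r1:2,r2:Add2,r3:Mul2,r4:36,r5:-3

STATUS = VALUE -10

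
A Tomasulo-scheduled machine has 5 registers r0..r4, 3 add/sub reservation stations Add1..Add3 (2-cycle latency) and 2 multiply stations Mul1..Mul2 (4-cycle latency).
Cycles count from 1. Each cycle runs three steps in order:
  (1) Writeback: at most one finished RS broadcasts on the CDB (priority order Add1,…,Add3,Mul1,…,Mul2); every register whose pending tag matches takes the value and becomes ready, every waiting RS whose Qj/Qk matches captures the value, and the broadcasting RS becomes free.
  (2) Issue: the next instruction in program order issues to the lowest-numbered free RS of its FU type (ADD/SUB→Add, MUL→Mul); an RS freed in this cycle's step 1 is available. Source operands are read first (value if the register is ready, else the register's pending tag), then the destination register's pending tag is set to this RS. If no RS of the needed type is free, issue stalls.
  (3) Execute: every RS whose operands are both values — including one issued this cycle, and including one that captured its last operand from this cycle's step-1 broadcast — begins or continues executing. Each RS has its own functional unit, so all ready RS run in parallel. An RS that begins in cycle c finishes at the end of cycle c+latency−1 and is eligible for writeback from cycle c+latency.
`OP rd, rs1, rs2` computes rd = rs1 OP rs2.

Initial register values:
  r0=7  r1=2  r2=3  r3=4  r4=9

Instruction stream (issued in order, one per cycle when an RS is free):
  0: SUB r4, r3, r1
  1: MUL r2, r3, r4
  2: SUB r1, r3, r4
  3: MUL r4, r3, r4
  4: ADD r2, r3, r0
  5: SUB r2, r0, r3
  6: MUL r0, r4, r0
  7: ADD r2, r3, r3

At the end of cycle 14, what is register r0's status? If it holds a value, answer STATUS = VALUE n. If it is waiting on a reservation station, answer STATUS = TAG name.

STATUS = VALUE 56

  c1: issue SUB r4<-Add1  regs: r0:7,r1:2,r2:3,r3:4,r4:Add1
  c2: issue MUL r2<-Mul1  regs: r0:7,r1:2,r2:Mul1,r3:4,r4:Add1
  c3: CDB Add1=2; issue SUB r1<-Add1  regs: r0:7,r1:Add1,r2:Mul1,r3:4,r4:2
  c4: issue MUL r4<-Mul2  regs: r0:7,r1:Add1,r2:Mul1,r3:4,r4:Mul2
  c5: CDB Add1=2; issue ADD r2<-Add1  regs: r0:7,r1:2,r2:Add1,r3:4,r4:Mul2
  c6: issue SUB r2<-Add2  regs: r0:7,r1:2,r2:Add2,r3:4,r4:Mul2
  c7: CDB Add1=11; stall  regs: r0:7,r1:2,r2:Add2,r3:4,r4:Mul2
  c8: CDB Add2=3; stall  regs: r0:7,r1:2,r2:3,r3:4,r4:Mul2
  c9: CDB Mul1=8; issue MUL r0<-Mul1  regs: r0:Mul1,r1:2,r2:3,r3:4,r4:Mul2
  c10: CDB Mul2=8; issue ADD r2<-Add1  regs: r0:Mul1,r1:2,r2:Add1,r3:4,r4:8
  c11: -  regs: r0:Mul1,r1:2,r2:Add1,r3:4,r4:8
  c12: CDB Add1=8  regs: r0:Mul1,r1:2,r2:8,r3:4,r4:8
  c13: -  regs: r0:Mul1,r1:2,r2:8,r3:4,r4:8
  c14: CDB Mul1=56  regs: r0:56,r1:2,r2:8,r3:4,r4:8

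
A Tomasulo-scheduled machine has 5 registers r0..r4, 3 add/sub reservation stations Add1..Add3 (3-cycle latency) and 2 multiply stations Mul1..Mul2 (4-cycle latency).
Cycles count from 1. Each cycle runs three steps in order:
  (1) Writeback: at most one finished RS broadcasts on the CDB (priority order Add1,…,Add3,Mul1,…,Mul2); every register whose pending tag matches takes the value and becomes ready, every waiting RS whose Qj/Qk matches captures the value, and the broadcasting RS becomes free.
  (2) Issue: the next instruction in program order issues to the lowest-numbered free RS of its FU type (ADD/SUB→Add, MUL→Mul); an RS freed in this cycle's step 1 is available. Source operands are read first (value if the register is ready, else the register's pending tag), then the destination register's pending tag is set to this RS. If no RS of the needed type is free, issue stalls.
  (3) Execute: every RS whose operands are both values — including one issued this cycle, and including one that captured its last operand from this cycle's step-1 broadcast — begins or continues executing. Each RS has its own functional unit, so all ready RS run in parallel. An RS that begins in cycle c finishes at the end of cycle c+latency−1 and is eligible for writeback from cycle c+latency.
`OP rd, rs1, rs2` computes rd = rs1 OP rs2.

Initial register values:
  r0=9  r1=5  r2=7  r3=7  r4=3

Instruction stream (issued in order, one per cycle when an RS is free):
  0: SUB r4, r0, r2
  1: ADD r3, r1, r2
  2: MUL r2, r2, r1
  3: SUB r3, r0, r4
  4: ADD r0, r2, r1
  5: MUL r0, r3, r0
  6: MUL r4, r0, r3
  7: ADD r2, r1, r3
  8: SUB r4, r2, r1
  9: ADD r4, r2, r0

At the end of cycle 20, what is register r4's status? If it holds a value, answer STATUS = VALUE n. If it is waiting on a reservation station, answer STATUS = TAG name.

STATUS = VALUE 292

c1: issue SUB r4<-Add1 | r0:9,r1:5,r2:7,r3:7,r4:Add1
c2: issue ADD r3<-Add2 | r0:9,r1:5,r2:7,r3:Add2,r4:Add1
c3: issue MUL r2<-Mul1 | r0:9,r1:5,r2:Mul1,r3:Add2,r4:Add1
c4: CDB Add1=2; issue SUB r3<-Add1 | r0:9,r1:5,r2:Mul1,r3:Add1,r4:2
c5: CDB Add2=12; issue ADD r0<-Add2 | r0:Add2,r1:5,r2:Mul1,r3:Add1,r4:2
c6: issue MUL r0<-Mul2 | r0:Mul2,r1:5,r2:Mul1,r3:Add1,r4:2
c7: CDB Add1=7; stall | r0:Mul2,r1:5,r2:Mul1,r3:7,r4:2
c8: CDB Mul1=35; issue MUL r4<-Mul1 | r0:Mul2,r1:5,r2:35,r3:7,r4:Mul1
c9: issue ADD r2<-Add1 | r0:Mul2,r1:5,r2:Add1,r3:7,r4:Mul1
c10: issue SUB r4<-Add3 | r0:Mul2,r1:5,r2:Add1,r3:7,r4:Add3
c11: CDB Add2=40; issue ADD r4<-Add2 | r0:Mul2,r1:5,r2:Add1,r3:7,r4:Add2
c12: CDB Add1=12 | r0:Mul2,r1:5,r2:12,r3:7,r4:Add2
c13: - | r0:Mul2,r1:5,r2:12,r3:7,r4:Add2
c14: - | r0:Mul2,r1:5,r2:12,r3:7,r4:Add2
c15: CDB Add3=7 | r0:Mul2,r1:5,r2:12,r3:7,r4:Add2
c16: CDB Mul2=280 | r0:280,r1:5,r2:12,r3:7,r4:Add2
c17: - | r0:280,r1:5,r2:12,r3:7,r4:Add2
c18: - | r0:280,r1:5,r2:12,r3:7,r4:Add2
c19: CDB Add2=292 | r0:280,r1:5,r2:12,r3:7,r4:292
c20: CDB Mul1=1960 | r0:280,r1:5,r2:12,r3:7,r4:292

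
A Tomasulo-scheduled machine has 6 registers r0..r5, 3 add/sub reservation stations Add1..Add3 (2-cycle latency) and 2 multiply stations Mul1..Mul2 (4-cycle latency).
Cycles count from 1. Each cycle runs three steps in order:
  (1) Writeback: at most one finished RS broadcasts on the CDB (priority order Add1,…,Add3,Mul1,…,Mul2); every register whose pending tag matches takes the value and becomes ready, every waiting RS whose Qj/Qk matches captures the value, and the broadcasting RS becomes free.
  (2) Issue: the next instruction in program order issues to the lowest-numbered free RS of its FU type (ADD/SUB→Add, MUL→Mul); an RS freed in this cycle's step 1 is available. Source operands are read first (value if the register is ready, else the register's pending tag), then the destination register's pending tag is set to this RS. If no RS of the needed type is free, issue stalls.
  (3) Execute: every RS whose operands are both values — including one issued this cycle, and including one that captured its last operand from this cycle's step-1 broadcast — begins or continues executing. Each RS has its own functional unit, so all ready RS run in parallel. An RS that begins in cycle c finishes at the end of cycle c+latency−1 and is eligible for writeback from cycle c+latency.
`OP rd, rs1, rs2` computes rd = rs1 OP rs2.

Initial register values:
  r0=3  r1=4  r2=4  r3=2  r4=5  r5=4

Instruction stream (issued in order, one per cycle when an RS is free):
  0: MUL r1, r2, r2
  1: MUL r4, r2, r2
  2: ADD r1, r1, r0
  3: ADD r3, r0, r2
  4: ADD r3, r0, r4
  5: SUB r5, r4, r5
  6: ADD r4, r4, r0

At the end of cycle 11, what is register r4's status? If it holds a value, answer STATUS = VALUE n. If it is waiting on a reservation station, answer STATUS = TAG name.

STATUS = VALUE 19

cycle 1: issue MUL r1<-Mul1 // r0:3,r1:Mul1,r2:4,r3:2,r4:5,r5:4
cycle 2: issue MUL r4<-Mul2 // r0:3,r1:Mul1,r2:4,r3:2,r4:Mul2,r5:4
cycle 3: issue ADD r1<-Add1 // r0:3,r1:Add1,r2:4,r3:2,r4:Mul2,r5:4
cycle 4: issue ADD r3<-Add2 // r0:3,r1:Add1,r2:4,r3:Add2,r4:Mul2,r5:4
cycle 5: CDB Mul1=16; issue ADD r3<-Add3 // r0:3,r1:Add1,r2:4,r3:Add3,r4:Mul2,r5:4
cycle 6: CDB Add2=7; issue SUB r5<-Add2 // r0:3,r1:Add1,r2:4,r3:Add3,r4:Mul2,r5:Add2
cycle 7: CDB Add1=19; issue ADD r4<-Add1 // r0:3,r1:19,r2:4,r3:Add3,r4:Add1,r5:Add2
cycle 8: CDB Mul2=16 // r0:3,r1:19,r2:4,r3:Add3,r4:Add1,r5:Add2
cycle 9: - // r0:3,r1:19,r2:4,r3:Add3,r4:Add1,r5:Add2
cycle 10: CDB Add1=19 // r0:3,r1:19,r2:4,r3:Add3,r4:19,r5:Add2
cycle 11: CDB Add2=12 // r0:3,r1:19,r2:4,r3:Add3,r4:19,r5:12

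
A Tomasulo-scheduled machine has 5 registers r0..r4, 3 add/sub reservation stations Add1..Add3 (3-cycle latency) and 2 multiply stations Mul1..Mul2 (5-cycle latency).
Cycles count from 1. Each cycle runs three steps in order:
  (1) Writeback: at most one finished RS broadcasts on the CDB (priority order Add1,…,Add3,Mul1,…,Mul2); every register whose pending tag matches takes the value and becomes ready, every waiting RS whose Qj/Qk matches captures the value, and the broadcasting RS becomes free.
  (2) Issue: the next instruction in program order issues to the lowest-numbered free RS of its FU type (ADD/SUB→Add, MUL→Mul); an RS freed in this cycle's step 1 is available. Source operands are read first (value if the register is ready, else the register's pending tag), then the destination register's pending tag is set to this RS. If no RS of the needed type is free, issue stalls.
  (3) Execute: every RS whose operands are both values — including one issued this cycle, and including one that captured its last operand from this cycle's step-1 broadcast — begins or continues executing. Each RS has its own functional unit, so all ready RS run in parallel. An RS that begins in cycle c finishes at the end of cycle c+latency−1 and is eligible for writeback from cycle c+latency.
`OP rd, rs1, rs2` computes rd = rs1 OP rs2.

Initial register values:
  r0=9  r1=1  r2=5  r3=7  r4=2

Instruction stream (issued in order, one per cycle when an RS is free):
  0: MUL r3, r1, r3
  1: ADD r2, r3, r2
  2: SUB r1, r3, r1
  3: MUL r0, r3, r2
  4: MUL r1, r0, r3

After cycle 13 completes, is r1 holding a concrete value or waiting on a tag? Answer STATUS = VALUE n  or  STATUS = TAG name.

STATUS = TAG Mul1

cycle 1: issue MUL r3<-Mul1 // r0:9,r1:1,r2:5,r3:Mul1,r4:2
cycle 2: issue ADD r2<-Add1 // r0:9,r1:1,r2:Add1,r3:Mul1,r4:2
cycle 3: issue SUB r1<-Add2 // r0:9,r1:Add2,r2:Add1,r3:Mul1,r4:2
cycle 4: issue MUL r0<-Mul2 // r0:Mul2,r1:Add2,r2:Add1,r3:Mul1,r4:2
cycle 5: stall // r0:Mul2,r1:Add2,r2:Add1,r3:Mul1,r4:2
cycle 6: CDB Mul1=7; issue MUL r1<-Mul1 // r0:Mul2,r1:Mul1,r2:Add1,r3:7,r4:2
cycle 7: - // r0:Mul2,r1:Mul1,r2:Add1,r3:7,r4:2
cycle 8: - // r0:Mul2,r1:Mul1,r2:Add1,r3:7,r4:2
cycle 9: CDB Add1=12 // r0:Mul2,r1:Mul1,r2:12,r3:7,r4:2
cycle 10: CDB Add2=6 // r0:Mul2,r1:Mul1,r2:12,r3:7,r4:2
cycle 11: - // r0:Mul2,r1:Mul1,r2:12,r3:7,r4:2
cycle 12: - // r0:Mul2,r1:Mul1,r2:12,r3:7,r4:2
cycle 13: - // r0:Mul2,r1:Mul1,r2:12,r3:7,r4:2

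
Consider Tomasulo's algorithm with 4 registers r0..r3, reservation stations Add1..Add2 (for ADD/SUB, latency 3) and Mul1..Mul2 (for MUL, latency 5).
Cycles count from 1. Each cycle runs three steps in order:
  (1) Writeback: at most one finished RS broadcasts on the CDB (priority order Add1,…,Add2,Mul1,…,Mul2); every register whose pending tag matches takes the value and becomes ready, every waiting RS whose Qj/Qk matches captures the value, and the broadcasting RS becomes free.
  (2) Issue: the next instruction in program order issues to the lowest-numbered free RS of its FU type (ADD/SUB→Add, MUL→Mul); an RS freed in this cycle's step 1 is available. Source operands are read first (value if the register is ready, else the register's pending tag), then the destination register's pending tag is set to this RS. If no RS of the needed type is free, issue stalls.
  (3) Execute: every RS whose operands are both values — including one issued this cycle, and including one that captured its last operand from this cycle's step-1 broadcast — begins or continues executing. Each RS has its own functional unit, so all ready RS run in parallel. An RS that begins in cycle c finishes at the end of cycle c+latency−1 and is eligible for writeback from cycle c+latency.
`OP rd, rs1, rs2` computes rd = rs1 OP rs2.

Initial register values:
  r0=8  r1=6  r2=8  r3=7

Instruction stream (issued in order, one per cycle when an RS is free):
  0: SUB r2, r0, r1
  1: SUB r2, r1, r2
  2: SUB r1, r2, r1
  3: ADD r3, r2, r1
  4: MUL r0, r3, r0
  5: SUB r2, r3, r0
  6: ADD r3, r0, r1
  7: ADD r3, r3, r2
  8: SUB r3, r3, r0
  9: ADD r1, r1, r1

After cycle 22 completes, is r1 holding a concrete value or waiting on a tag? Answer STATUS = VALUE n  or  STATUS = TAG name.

c1: issue SUB r2<-Add1 | r0:8,r1:6,r2:Add1,r3:7
c2: issue SUB r2<-Add2 | r0:8,r1:6,r2:Add2,r3:7
c3: stall | r0:8,r1:6,r2:Add2,r3:7
c4: CDB Add1=2; issue SUB r1<-Add1 | r0:8,r1:Add1,r2:Add2,r3:7
c5: stall | r0:8,r1:Add1,r2:Add2,r3:7
c6: stall | r0:8,r1:Add1,r2:Add2,r3:7
c7: CDB Add2=4; issue ADD r3<-Add2 | r0:8,r1:Add1,r2:4,r3:Add2
c8: issue MUL r0<-Mul1 | r0:Mul1,r1:Add1,r2:4,r3:Add2
c9: stall | r0:Mul1,r1:Add1,r2:4,r3:Add2
c10: CDB Add1=-2; issue SUB r2<-Add1 | r0:Mul1,r1:-2,r2:Add1,r3:Add2
c11: stall | r0:Mul1,r1:-2,r2:Add1,r3:Add2
c12: stall | r0:Mul1,r1:-2,r2:Add1,r3:Add2
c13: CDB Add2=2; issue ADD r3<-Add2 | r0:Mul1,r1:-2,r2:Add1,r3:Add2
c14: stall | r0:Mul1,r1:-2,r2:Add1,r3:Add2
c15: stall | r0:Mul1,r1:-2,r2:Add1,r3:Add2
c16: stall | r0:Mul1,r1:-2,r2:Add1,r3:Add2
c17: stall | r0:Mul1,r1:-2,r2:Add1,r3:Add2
c18: CDB Mul1=16; stall | r0:16,r1:-2,r2:Add1,r3:Add2
c19: stall | r0:16,r1:-2,r2:Add1,r3:Add2
c20: stall | r0:16,r1:-2,r2:Add1,r3:Add2
c21: CDB Add1=-14; issue ADD r3<-Add1 | r0:16,r1:-2,r2:-14,r3:Add1
c22: CDB Add2=14; issue SUB r3<-Add2 | r0:16,r1:-2,r2:-14,r3:Add2

STATUS = VALUE -2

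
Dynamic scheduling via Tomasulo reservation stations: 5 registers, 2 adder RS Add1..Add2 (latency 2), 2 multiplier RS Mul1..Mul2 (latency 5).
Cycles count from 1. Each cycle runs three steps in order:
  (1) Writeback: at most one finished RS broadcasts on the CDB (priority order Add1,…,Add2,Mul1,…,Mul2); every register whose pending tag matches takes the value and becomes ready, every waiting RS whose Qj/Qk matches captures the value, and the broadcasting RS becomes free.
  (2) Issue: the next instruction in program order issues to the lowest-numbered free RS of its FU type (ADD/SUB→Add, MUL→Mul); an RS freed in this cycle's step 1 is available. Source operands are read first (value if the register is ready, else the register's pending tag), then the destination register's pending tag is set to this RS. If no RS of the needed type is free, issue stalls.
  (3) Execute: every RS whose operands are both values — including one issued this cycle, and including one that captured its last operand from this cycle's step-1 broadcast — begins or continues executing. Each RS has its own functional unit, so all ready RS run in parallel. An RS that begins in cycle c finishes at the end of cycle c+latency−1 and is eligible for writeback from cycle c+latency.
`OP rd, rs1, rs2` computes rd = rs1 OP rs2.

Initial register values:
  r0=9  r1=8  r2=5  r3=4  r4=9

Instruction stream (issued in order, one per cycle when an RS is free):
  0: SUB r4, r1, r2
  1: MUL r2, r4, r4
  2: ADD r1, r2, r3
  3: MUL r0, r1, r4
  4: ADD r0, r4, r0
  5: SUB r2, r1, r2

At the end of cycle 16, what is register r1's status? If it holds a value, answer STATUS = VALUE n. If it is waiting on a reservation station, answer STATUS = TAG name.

STATUS = VALUE 13

  c1: issue SUB r4<-Add1  regs: r0:9,r1:8,r2:5,r3:4,r4:Add1
  c2: issue MUL r2<-Mul1  regs: r0:9,r1:8,r2:Mul1,r3:4,r4:Add1
  c3: CDB Add1=3; issue ADD r1<-Add1  regs: r0:9,r1:Add1,r2:Mul1,r3:4,r4:3
  c4: issue MUL r0<-Mul2  regs: r0:Mul2,r1:Add1,r2:Mul1,r3:4,r4:3
  c5: issue ADD r0<-Add2  regs: r0:Add2,r1:Add1,r2:Mul1,r3:4,r4:3
  c6: stall  regs: r0:Add2,r1:Add1,r2:Mul1,r3:4,r4:3
  c7: stall  regs: r0:Add2,r1:Add1,r2:Mul1,r3:4,r4:3
  c8: CDB Mul1=9; stall  regs: r0:Add2,r1:Add1,r2:9,r3:4,r4:3
  c9: stall  regs: r0:Add2,r1:Add1,r2:9,r3:4,r4:3
  c10: CDB Add1=13; issue SUB r2<-Add1  regs: r0:Add2,r1:13,r2:Add1,r3:4,r4:3
  c11: -  regs: r0:Add2,r1:13,r2:Add1,r3:4,r4:3
  c12: CDB Add1=4  regs: r0:Add2,r1:13,r2:4,r3:4,r4:3
  c13: -  regs: r0:Add2,r1:13,r2:4,r3:4,r4:3
  c14: -  regs: r0:Add2,r1:13,r2:4,r3:4,r4:3
  c15: CDB Mul2=39  regs: r0:Add2,r1:13,r2:4,r3:4,r4:3
  c16: -  regs: r0:Add2,r1:13,r2:4,r3:4,r4:3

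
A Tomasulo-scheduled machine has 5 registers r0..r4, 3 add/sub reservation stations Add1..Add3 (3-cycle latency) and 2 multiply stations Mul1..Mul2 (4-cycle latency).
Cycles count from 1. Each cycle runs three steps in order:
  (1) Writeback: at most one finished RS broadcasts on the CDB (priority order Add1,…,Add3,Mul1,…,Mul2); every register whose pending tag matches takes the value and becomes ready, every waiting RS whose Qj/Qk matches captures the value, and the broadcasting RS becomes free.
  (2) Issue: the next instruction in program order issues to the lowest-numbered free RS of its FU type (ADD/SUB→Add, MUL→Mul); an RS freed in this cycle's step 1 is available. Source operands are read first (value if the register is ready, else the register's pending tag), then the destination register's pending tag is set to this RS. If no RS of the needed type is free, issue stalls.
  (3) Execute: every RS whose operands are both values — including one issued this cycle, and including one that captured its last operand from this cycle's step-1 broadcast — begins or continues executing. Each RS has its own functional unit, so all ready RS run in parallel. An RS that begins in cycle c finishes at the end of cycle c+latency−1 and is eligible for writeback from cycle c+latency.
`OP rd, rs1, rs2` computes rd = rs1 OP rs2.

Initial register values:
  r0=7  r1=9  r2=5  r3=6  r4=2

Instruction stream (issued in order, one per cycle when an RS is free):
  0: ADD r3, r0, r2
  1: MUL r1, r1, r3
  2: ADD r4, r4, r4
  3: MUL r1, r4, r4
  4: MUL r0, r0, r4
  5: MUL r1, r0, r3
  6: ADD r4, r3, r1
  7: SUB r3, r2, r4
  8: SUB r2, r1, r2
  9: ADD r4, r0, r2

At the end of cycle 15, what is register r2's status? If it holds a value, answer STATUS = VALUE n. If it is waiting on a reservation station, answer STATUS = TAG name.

STATUS = TAG Add3

  c1: issue ADD r3<-Add1  regs: r0:7,r1:9,r2:5,r3:Add1,r4:2
  c2: issue MUL r1<-Mul1  regs: r0:7,r1:Mul1,r2:5,r3:Add1,r4:2
  c3: issue ADD r4<-Add2  regs: r0:7,r1:Mul1,r2:5,r3:Add1,r4:Add2
  c4: CDB Add1=12; issue MUL r1<-Mul2  regs: r0:7,r1:Mul2,r2:5,r3:12,r4:Add2
  c5: stall  regs: r0:7,r1:Mul2,r2:5,r3:12,r4:Add2
  c6: CDB Add2=4; stall  regs: r0:7,r1:Mul2,r2:5,r3:12,r4:4
  c7: stall  regs: r0:7,r1:Mul2,r2:5,r3:12,r4:4
  c8: CDB Mul1=108; issue MUL r0<-Mul1  regs: r0:Mul1,r1:Mul2,r2:5,r3:12,r4:4
  c9: stall  regs: r0:Mul1,r1:Mul2,r2:5,r3:12,r4:4
  c10: CDB Mul2=16; issue MUL r1<-Mul2  regs: r0:Mul1,r1:Mul2,r2:5,r3:12,r4:4
  c11: issue ADD r4<-Add1  regs: r0:Mul1,r1:Mul2,r2:5,r3:12,r4:Add1
  c12: CDB Mul1=28; issue SUB r3<-Add2  regs: r0:28,r1:Mul2,r2:5,r3:Add2,r4:Add1
  c13: issue SUB r2<-Add3  regs: r0:28,r1:Mul2,r2:Add3,r3:Add2,r4:Add1
  c14: stall  regs: r0:28,r1:Mul2,r2:Add3,r3:Add2,r4:Add1
  c15: stall  regs: r0:28,r1:Mul2,r2:Add3,r3:Add2,r4:Add1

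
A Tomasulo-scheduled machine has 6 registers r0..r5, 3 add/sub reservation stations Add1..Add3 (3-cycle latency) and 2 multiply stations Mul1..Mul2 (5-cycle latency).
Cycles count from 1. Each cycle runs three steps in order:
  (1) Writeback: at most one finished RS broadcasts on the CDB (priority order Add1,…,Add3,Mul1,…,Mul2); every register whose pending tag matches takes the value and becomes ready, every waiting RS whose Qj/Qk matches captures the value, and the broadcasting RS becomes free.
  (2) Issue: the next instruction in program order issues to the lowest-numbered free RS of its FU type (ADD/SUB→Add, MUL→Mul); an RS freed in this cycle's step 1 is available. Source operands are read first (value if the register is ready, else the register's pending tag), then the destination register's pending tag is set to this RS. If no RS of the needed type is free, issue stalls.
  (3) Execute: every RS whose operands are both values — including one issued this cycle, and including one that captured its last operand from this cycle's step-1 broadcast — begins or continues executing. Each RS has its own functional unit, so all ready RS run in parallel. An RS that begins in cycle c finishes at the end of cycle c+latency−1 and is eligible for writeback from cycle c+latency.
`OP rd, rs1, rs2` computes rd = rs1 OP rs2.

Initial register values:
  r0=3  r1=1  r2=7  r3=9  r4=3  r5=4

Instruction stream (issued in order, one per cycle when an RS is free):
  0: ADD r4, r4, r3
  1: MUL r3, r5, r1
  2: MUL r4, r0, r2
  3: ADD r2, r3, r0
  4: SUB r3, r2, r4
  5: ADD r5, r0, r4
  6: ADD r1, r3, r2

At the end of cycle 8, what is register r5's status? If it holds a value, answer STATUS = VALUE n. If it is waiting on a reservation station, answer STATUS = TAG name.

  c1: issue ADD r4<-Add1  regs: r0:3,r1:1,r2:7,r3:9,r4:Add1,r5:4
  c2: issue MUL r3<-Mul1  regs: r0:3,r1:1,r2:7,r3:Mul1,r4:Add1,r5:4
  c3: issue MUL r4<-Mul2  regs: r0:3,r1:1,r2:7,r3:Mul1,r4:Mul2,r5:4
  c4: CDB Add1=12; issue ADD r2<-Add1  regs: r0:3,r1:1,r2:Add1,r3:Mul1,r4:Mul2,r5:4
  c5: issue SUB r3<-Add2  regs: r0:3,r1:1,r2:Add1,r3:Add2,r4:Mul2,r5:4
  c6: issue ADD r5<-Add3  regs: r0:3,r1:1,r2:Add1,r3:Add2,r4:Mul2,r5:Add3
  c7: CDB Mul1=4; stall  regs: r0:3,r1:1,r2:Add1,r3:Add2,r4:Mul2,r5:Add3
  c8: CDB Mul2=21; stall  regs: r0:3,r1:1,r2:Add1,r3:Add2,r4:21,r5:Add3

STATUS = TAG Add3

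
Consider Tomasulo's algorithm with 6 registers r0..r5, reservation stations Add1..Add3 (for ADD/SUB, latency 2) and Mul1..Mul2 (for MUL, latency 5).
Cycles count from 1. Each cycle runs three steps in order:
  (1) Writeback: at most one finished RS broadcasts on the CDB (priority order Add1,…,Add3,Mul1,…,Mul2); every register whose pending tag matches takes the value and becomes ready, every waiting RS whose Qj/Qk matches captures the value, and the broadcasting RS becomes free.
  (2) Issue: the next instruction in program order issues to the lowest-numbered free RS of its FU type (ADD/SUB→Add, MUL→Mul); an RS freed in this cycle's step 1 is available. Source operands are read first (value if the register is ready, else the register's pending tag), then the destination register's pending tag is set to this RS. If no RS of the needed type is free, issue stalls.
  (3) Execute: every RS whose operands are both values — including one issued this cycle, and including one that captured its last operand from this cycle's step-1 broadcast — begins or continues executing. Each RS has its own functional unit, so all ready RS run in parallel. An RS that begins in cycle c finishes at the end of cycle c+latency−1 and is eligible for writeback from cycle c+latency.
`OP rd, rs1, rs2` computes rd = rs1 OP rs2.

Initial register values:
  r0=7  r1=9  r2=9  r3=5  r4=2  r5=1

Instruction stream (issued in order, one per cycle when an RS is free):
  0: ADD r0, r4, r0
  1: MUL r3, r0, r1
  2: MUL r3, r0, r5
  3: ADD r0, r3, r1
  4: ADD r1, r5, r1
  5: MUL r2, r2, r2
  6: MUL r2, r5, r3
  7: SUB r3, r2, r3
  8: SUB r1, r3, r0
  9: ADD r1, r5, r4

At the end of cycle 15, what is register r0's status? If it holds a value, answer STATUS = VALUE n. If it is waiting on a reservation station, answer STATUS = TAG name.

c1: issue ADD r0<-Add1 | r0:Add1,r1:9,r2:9,r3:5,r4:2,r5:1
c2: issue MUL r3<-Mul1 | r0:Add1,r1:9,r2:9,r3:Mul1,r4:2,r5:1
c3: CDB Add1=9; issue MUL r3<-Mul2 | r0:9,r1:9,r2:9,r3:Mul2,r4:2,r5:1
c4: issue ADD r0<-Add1 | r0:Add1,r1:9,r2:9,r3:Mul2,r4:2,r5:1
c5: issue ADD r1<-Add2 | r0:Add1,r1:Add2,r2:9,r3:Mul2,r4:2,r5:1
c6: stall | r0:Add1,r1:Add2,r2:9,r3:Mul2,r4:2,r5:1
c7: CDB Add2=10; stall | r0:Add1,r1:10,r2:9,r3:Mul2,r4:2,r5:1
c8: CDB Mul1=81; issue MUL r2<-Mul1 | r0:Add1,r1:10,r2:Mul1,r3:Mul2,r4:2,r5:1
c9: CDB Mul2=9; issue MUL r2<-Mul2 | r0:Add1,r1:10,r2:Mul2,r3:9,r4:2,r5:1
c10: issue SUB r3<-Add2 | r0:Add1,r1:10,r2:Mul2,r3:Add2,r4:2,r5:1
c11: CDB Add1=18; issue SUB r1<-Add1 | r0:18,r1:Add1,r2:Mul2,r3:Add2,r4:2,r5:1
c12: issue ADD r1<-Add3 | r0:18,r1:Add3,r2:Mul2,r3:Add2,r4:2,r5:1
c13: CDB Mul1=81 | r0:18,r1:Add3,r2:Mul2,r3:Add2,r4:2,r5:1
c14: CDB Add3=3 | r0:18,r1:3,r2:Mul2,r3:Add2,r4:2,r5:1
c15: CDB Mul2=9 | r0:18,r1:3,r2:9,r3:Add2,r4:2,r5:1

STATUS = VALUE 18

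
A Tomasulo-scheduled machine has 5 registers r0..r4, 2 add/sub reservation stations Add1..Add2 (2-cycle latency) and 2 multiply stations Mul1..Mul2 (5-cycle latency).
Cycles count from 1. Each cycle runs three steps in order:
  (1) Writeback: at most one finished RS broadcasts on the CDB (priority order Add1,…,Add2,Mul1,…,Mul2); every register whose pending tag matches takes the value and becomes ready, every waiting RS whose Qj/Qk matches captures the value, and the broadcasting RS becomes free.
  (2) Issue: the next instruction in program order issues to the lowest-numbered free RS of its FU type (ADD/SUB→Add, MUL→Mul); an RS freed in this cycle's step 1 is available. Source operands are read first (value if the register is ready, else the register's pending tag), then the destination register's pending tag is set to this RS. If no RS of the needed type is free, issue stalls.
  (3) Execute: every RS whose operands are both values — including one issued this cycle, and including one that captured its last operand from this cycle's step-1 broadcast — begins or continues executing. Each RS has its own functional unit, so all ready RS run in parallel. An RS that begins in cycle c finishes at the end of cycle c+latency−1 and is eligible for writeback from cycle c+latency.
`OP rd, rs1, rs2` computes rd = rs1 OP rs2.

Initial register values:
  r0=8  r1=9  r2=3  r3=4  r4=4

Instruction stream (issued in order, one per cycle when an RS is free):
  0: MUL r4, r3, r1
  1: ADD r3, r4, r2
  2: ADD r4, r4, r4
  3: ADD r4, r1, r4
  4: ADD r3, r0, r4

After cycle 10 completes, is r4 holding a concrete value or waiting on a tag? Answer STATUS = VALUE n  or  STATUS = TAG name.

cycle 1: issue MUL r4<-Mul1 // r0:8,r1:9,r2:3,r3:4,r4:Mul1
cycle 2: issue ADD r3<-Add1 // r0:8,r1:9,r2:3,r3:Add1,r4:Mul1
cycle 3: issue ADD r4<-Add2 // r0:8,r1:9,r2:3,r3:Add1,r4:Add2
cycle 4: stall // r0:8,r1:9,r2:3,r3:Add1,r4:Add2
cycle 5: stall // r0:8,r1:9,r2:3,r3:Add1,r4:Add2
cycle 6: CDB Mul1=36; stall // r0:8,r1:9,r2:3,r3:Add1,r4:Add2
cycle 7: stall // r0:8,r1:9,r2:3,r3:Add1,r4:Add2
cycle 8: CDB Add1=39; issue ADD r4<-Add1 // r0:8,r1:9,r2:3,r3:39,r4:Add1
cycle 9: CDB Add2=72; issue ADD r3<-Add2 // r0:8,r1:9,r2:3,r3:Add2,r4:Add1
cycle 10: - // r0:8,r1:9,r2:3,r3:Add2,r4:Add1

STATUS = TAG Add1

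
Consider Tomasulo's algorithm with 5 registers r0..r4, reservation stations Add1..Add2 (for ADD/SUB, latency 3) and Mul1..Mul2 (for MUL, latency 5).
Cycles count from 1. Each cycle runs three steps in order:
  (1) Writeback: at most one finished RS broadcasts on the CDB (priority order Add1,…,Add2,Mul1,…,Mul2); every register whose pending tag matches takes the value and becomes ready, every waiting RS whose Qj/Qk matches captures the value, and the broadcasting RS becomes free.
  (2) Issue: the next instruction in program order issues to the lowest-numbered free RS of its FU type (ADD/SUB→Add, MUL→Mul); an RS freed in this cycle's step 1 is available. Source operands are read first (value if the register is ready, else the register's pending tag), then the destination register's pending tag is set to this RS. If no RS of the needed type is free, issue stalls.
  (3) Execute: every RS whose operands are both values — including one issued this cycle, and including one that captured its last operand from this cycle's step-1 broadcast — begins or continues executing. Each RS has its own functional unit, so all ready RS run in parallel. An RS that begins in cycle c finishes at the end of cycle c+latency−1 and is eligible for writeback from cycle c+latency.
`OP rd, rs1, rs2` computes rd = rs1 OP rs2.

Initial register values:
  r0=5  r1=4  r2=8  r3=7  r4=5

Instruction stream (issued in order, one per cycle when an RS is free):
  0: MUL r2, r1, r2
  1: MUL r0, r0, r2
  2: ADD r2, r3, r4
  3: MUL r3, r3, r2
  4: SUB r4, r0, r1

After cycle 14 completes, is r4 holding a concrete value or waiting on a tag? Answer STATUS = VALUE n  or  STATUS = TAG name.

cycle 1: issue MUL r2<-Mul1 // r0:5,r1:4,r2:Mul1,r3:7,r4:5
cycle 2: issue MUL r0<-Mul2 // r0:Mul2,r1:4,r2:Mul1,r3:7,r4:5
cycle 3: issue ADD r2<-Add1 // r0:Mul2,r1:4,r2:Add1,r3:7,r4:5
cycle 4: stall // r0:Mul2,r1:4,r2:Add1,r3:7,r4:5
cycle 5: stall // r0:Mul2,r1:4,r2:Add1,r3:7,r4:5
cycle 6: CDB Add1=12; stall // r0:Mul2,r1:4,r2:12,r3:7,r4:5
cycle 7: CDB Mul1=32; issue MUL r3<-Mul1 // r0:Mul2,r1:4,r2:12,r3:Mul1,r4:5
cycle 8: issue SUB r4<-Add1 // r0:Mul2,r1:4,r2:12,r3:Mul1,r4:Add1
cycle 9: - // r0:Mul2,r1:4,r2:12,r3:Mul1,r4:Add1
cycle 10: - // r0:Mul2,r1:4,r2:12,r3:Mul1,r4:Add1
cycle 11: - // r0:Mul2,r1:4,r2:12,r3:Mul1,r4:Add1
cycle 12: CDB Mul1=84 // r0:Mul2,r1:4,r2:12,r3:84,r4:Add1
cycle 13: CDB Mul2=160 // r0:160,r1:4,r2:12,r3:84,r4:Add1
cycle 14: - // r0:160,r1:4,r2:12,r3:84,r4:Add1

STATUS = TAG Add1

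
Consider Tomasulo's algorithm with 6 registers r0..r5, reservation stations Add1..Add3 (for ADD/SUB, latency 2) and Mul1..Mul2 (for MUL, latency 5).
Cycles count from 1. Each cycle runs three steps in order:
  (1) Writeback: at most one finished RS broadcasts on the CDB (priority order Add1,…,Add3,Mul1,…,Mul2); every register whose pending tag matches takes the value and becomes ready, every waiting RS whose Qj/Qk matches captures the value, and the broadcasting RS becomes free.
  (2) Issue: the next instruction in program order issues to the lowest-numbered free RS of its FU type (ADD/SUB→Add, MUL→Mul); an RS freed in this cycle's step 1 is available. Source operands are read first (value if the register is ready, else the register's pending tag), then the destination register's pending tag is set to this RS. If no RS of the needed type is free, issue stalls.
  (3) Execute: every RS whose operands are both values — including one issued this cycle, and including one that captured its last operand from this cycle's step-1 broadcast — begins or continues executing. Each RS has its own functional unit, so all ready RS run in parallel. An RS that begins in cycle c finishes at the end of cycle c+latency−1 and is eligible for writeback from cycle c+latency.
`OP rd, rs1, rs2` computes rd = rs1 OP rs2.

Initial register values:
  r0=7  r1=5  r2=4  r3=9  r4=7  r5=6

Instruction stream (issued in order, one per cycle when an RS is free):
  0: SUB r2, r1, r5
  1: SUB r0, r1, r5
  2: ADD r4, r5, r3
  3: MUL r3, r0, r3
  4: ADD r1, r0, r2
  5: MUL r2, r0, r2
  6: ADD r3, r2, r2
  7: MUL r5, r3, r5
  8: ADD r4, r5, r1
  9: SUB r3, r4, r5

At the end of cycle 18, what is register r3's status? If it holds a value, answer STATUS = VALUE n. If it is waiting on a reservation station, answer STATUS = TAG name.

STATUS = TAG Add3

c1: issue SUB r2<-Add1 | r0:7,r1:5,r2:Add1,r3:9,r4:7,r5:6
c2: issue SUB r0<-Add2 | r0:Add2,r1:5,r2:Add1,r3:9,r4:7,r5:6
c3: CDB Add1=-1; issue ADD r4<-Add1 | r0:Add2,r1:5,r2:-1,r3:9,r4:Add1,r5:6
c4: CDB Add2=-1; issue MUL r3<-Mul1 | r0:-1,r1:5,r2:-1,r3:Mul1,r4:Add1,r5:6
c5: CDB Add1=15; issue ADD r1<-Add1 | r0:-1,r1:Add1,r2:-1,r3:Mul1,r4:15,r5:6
c6: issue MUL r2<-Mul2 | r0:-1,r1:Add1,r2:Mul2,r3:Mul1,r4:15,r5:6
c7: CDB Add1=-2; issue ADD r3<-Add1 | r0:-1,r1:-2,r2:Mul2,r3:Add1,r4:15,r5:6
c8: stall | r0:-1,r1:-2,r2:Mul2,r3:Add1,r4:15,r5:6
c9: CDB Mul1=-9; issue MUL r5<-Mul1 | r0:-1,r1:-2,r2:Mul2,r3:Add1,r4:15,r5:Mul1
c10: issue ADD r4<-Add2 | r0:-1,r1:-2,r2:Mul2,r3:Add1,r4:Add2,r5:Mul1
c11: CDB Mul2=1; issue SUB r3<-Add3 | r0:-1,r1:-2,r2:1,r3:Add3,r4:Add2,r5:Mul1
c12: - | r0:-1,r1:-2,r2:1,r3:Add3,r4:Add2,r5:Mul1
c13: CDB Add1=2 | r0:-1,r1:-2,r2:1,r3:Add3,r4:Add2,r5:Mul1
c14: - | r0:-1,r1:-2,r2:1,r3:Add3,r4:Add2,r5:Mul1
c15: - | r0:-1,r1:-2,r2:1,r3:Add3,r4:Add2,r5:Mul1
c16: - | r0:-1,r1:-2,r2:1,r3:Add3,r4:Add2,r5:Mul1
c17: - | r0:-1,r1:-2,r2:1,r3:Add3,r4:Add2,r5:Mul1
c18: CDB Mul1=12 | r0:-1,r1:-2,r2:1,r3:Add3,r4:Add2,r5:12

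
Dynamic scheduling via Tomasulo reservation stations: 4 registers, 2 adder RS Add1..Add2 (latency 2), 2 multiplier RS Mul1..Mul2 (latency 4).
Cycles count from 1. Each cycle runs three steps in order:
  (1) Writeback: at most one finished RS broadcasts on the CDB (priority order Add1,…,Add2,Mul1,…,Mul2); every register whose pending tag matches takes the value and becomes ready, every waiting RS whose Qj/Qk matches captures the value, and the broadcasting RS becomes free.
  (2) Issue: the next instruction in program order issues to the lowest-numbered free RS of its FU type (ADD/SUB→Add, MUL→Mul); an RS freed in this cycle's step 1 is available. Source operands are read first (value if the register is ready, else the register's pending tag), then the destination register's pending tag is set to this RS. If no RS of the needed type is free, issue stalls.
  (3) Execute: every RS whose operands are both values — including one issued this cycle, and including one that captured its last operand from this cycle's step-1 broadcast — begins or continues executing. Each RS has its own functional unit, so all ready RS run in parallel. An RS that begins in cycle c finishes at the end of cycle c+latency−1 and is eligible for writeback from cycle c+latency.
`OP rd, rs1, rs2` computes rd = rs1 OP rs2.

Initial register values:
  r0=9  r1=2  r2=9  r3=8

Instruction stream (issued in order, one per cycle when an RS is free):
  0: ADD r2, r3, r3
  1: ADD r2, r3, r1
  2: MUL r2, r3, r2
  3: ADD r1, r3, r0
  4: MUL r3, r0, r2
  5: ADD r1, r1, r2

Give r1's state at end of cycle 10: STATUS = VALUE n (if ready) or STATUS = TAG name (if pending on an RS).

STATUS = VALUE 97

cycle 1: issue ADD r2<-Add1 // r0:9,r1:2,r2:Add1,r3:8
cycle 2: issue ADD r2<-Add2 // r0:9,r1:2,r2:Add2,r3:8
cycle 3: CDB Add1=16; issue MUL r2<-Mul1 // r0:9,r1:2,r2:Mul1,r3:8
cycle 4: CDB Add2=10; issue ADD r1<-Add1 // r0:9,r1:Add1,r2:Mul1,r3:8
cycle 5: issue MUL r3<-Mul2 // r0:9,r1:Add1,r2:Mul1,r3:Mul2
cycle 6: CDB Add1=17; issue ADD r1<-Add1 // r0:9,r1:Add1,r2:Mul1,r3:Mul2
cycle 7: - // r0:9,r1:Add1,r2:Mul1,r3:Mul2
cycle 8: CDB Mul1=80 // r0:9,r1:Add1,r2:80,r3:Mul2
cycle 9: - // r0:9,r1:Add1,r2:80,r3:Mul2
cycle 10: CDB Add1=97 // r0:9,r1:97,r2:80,r3:Mul2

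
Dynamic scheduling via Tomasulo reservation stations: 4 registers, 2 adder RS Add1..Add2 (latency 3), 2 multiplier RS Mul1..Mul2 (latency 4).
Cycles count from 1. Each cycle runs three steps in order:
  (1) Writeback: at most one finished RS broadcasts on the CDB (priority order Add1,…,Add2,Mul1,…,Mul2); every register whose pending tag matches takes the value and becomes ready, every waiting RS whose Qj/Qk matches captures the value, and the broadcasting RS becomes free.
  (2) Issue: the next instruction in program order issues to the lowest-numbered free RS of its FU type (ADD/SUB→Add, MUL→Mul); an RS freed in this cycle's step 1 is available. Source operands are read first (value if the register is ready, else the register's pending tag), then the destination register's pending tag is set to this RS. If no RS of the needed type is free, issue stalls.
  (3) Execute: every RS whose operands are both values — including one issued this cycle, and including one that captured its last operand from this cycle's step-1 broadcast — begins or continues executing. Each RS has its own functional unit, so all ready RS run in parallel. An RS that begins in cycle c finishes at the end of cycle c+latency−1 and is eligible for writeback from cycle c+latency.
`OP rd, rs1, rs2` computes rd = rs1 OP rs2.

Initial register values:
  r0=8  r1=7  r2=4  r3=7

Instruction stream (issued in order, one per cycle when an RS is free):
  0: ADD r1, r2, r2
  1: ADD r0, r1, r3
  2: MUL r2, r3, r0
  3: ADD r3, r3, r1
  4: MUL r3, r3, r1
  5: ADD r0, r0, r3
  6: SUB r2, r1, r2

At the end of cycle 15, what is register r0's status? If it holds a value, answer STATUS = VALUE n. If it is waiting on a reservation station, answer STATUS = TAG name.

cycle 1: issue ADD r1<-Add1 // r0:8,r1:Add1,r2:4,r3:7
cycle 2: issue ADD r0<-Add2 // r0:Add2,r1:Add1,r2:4,r3:7
cycle 3: issue MUL r2<-Mul1 // r0:Add2,r1:Add1,r2:Mul1,r3:7
cycle 4: CDB Add1=8; issue ADD r3<-Add1 // r0:Add2,r1:8,r2:Mul1,r3:Add1
cycle 5: issue MUL r3<-Mul2 // r0:Add2,r1:8,r2:Mul1,r3:Mul2
cycle 6: stall // r0:Add2,r1:8,r2:Mul1,r3:Mul2
cycle 7: CDB Add1=15; issue ADD r0<-Add1 // r0:Add1,r1:8,r2:Mul1,r3:Mul2
cycle 8: CDB Add2=15; issue SUB r2<-Add2 // r0:Add1,r1:8,r2:Add2,r3:Mul2
cycle 9: - // r0:Add1,r1:8,r2:Add2,r3:Mul2
cycle 10: - // r0:Add1,r1:8,r2:Add2,r3:Mul2
cycle 11: CDB Mul2=120 // r0:Add1,r1:8,r2:Add2,r3:120
cycle 12: CDB Mul1=105 // r0:Add1,r1:8,r2:Add2,r3:120
cycle 13: - // r0:Add1,r1:8,r2:Add2,r3:120
cycle 14: CDB Add1=135 // r0:135,r1:8,r2:Add2,r3:120
cycle 15: CDB Add2=-97 // r0:135,r1:8,r2:-97,r3:120

STATUS = VALUE 135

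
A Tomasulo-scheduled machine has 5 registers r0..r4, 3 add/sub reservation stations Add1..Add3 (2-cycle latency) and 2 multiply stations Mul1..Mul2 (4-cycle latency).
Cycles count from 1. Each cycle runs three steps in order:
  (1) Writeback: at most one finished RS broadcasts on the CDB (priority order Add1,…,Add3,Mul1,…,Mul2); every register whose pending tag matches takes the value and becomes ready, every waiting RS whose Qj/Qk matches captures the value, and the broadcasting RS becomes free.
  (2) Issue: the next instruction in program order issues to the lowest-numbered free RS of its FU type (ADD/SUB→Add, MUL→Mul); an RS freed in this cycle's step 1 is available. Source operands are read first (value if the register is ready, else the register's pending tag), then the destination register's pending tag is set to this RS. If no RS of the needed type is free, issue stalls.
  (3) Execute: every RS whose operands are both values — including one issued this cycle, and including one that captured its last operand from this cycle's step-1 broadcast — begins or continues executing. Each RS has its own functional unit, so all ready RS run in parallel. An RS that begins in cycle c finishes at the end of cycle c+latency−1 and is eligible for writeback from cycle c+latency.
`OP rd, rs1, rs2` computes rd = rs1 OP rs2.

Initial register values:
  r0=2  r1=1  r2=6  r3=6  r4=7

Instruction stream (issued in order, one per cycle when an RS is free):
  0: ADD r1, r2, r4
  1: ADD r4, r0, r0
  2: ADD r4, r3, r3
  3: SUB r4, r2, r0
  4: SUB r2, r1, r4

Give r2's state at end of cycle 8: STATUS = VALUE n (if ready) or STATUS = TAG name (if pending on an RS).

  c1: issue ADD r1<-Add1  regs: r0:2,r1:Add1,r2:6,r3:6,r4:7
  c2: issue ADD r4<-Add2  regs: r0:2,r1:Add1,r2:6,r3:6,r4:Add2
  c3: CDB Add1=13; issue ADD r4<-Add1  regs: r0:2,r1:13,r2:6,r3:6,r4:Add1
  c4: CDB Add2=4; issue SUB r4<-Add2  regs: r0:2,r1:13,r2:6,r3:6,r4:Add2
  c5: CDB Add1=12; issue SUB r2<-Add1  regs: r0:2,r1:13,r2:Add1,r3:6,r4:Add2
  c6: CDB Add2=4  regs: r0:2,r1:13,r2:Add1,r3:6,r4:4
  c7: -  regs: r0:2,r1:13,r2:Add1,r3:6,r4:4
  c8: CDB Add1=9  regs: r0:2,r1:13,r2:9,r3:6,r4:4

STATUS = VALUE 9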